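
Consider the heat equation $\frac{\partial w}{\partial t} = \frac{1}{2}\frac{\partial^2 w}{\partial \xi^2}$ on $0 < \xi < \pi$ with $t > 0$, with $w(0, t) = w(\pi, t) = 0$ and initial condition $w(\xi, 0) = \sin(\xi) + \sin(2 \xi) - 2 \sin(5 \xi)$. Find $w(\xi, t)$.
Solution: Separating variables: $w = \sum c_n e^{-n^2t/2} \sin(n\xi)$. From $w(\xi,0) = \sin(\xi) + \sin(2 \xi) - 2 \sin(5 \xi)$: $c_1=1, c_2=1, c_5=-2$.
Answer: $w(\xi, t) = e^{-2 t} \sin(2 \xi) + e^{-t/2} \sin(\xi) - 2 e^{-25 t/2} \sin(5 \xi)$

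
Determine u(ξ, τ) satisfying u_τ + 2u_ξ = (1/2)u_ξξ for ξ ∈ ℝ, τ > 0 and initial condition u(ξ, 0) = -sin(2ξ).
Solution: Change to a moving frame: let η = ξ - 2τ, σ = τ and write u(ξ,τ) = w(η,σ).
By the chain rule u_τ = w_σ - 2w_η, u_ξ = w_η, u_ξξ = w_ηη.
Then u_τ + 2u_ξ = w_σ: the advection term cancels and the PDE becomes the heat equation w_σ = (1/2)w_ηη on η ∈ ℝ.
Initial data: w(η,0) = u(η,0) = -sin(2η).
On η ∈ ℝ each mode satisfies (sin(nη))″ = -n² sin(nη), so exp(-n²σ/2) sin(nη) solves the heat equation; by superposition w(η,σ) = Σ c_n exp(-n²σ/2) sin(nη).
Reading off the coefficients: c_2=-1, so w(η,σ) = -exp(-2σ)sin(2η).
Substituting back η = ξ - 2τ, σ = τ: u(ξ,τ) = w(ξ - 2τ, τ).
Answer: u(ξ, τ) = -exp(-2τ)sin(2ξ - 4τ)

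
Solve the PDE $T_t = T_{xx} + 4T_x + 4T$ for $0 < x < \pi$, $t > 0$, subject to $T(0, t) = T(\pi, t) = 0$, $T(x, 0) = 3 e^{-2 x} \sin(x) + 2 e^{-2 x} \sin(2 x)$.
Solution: Substitute $T = e^{-2x}u$, i.e. $u = e^{2x}T$.
By the product rule, $T_x = e^{-2x}(u_x - 2u)$, $T_{xx} = e^{-2x}(u_{xx} - 4u_x + 4u)$, $T_t = e^{-2x}u_t$.
Substituting into the PDE and dividing by $e^{-2x}$: $u_t = (u_{xx} - 4u_x + 4u) + 4(u_x - 2u) + 4u$.
The lower-order terms cancel, leaving the standard heat equation $u_t = u_{xx}$.
Initial data for $u$: $u(x,0) = e^{2x}T(x,0) = 3 \sin(x) + 2 \sin(2 x)$. The boundary conditions carry over: $u(0,t) = u(\pi,t) = 0$.
Solve for $u$:
  Using separation of variables $u = X(x)G(t)$:
  Eigenfunctions: $\sin(nx)$, $n = 1, 2, 3, \ldots$
  General solution: $u(x, t) = \sum c_n \sin(nx) e^{-n^2 t}$
  Matching $u(x,0) = 3 \sin(x) + 2 \sin(2 x)$ term by term: $c_1=3, c_2=2$.
Hence $u(x,t) = 3 e^{-t} \sin(x) + 2 e^{-4 t} \sin(2 x)$.
Transform back: $T(x,t) = e^{-2x}u(x,t)$.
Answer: $T(x, t) = 3 e^{-t} e^{-2 x} \sin(x) + 2 e^{-4 t} e^{-2 x} \sin(2 x)$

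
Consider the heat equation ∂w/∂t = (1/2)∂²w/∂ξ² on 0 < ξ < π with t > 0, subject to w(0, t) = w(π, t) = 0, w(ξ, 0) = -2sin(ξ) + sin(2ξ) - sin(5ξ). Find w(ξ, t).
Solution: Separating variables: w = Σ c_n exp(-n²t/2) sin(nξ). From w(ξ,0) = -2sin(ξ) + sin(2ξ) - sin(5ξ): c_1=-2, c_2=1, c_5=-1.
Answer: w(ξ, t) = exp(-2t)sin(2ξ) - 2exp(-t/2)sin(ξ) - exp(-25t/2)sin(5ξ)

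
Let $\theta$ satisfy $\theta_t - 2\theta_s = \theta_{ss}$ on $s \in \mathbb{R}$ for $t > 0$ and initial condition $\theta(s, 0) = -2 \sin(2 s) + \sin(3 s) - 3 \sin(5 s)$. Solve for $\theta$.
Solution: Change to a moving frame: let $\eta = s + 2t$, $\sigma = t$ and write $\theta(s,t) = u(\eta,\sigma)$.
By the chain rule $\theta_t = u_{\sigma} + 2u_{\eta}$, $\theta_s = u_{\eta}$, $\theta_{ss} = u_{\eta\eta}$.
Then $\theta_t - 2\theta_s = u_{\sigma}$: the advection term cancels and the PDE becomes the heat equation $u_{\sigma} = u_{\eta\eta}$ on $\eta \in \mathbb{R}$.
Initial data: $u(\eta,0) = \theta(\eta,0) = -2 \sin(2 \eta) + \sin(3 \eta) - 3 \sin(5 \eta)$.
On $\eta \in \mathbb{R}$ each mode satisfies $(\sin(n\eta))'' = -n^2 \sin(n\eta)$, so $e^{-n^2\sigma} \sin(n\eta)$ solves the heat equation; by superposition $u(\eta,\sigma) = \sum c_n e^{-n^2\sigma} \sin(n\eta)$.
Reading off the coefficients: $c_2=-2, c_3=1, c_5=-3$, so $u(\eta,\sigma) = -2 e^{-4 \sigma} \sin(2 \eta) + e^{-9 \sigma} \sin(3 \eta) - 3 e^{-25 \sigma} \sin(5 \eta)$.
Substituting back $\eta = s + 2t$, $\sigma = t$: $\theta(s,t) = u(s + 2t, t)$.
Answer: $\theta(s, t) = -2 e^{-4 t} \sin(2 s + 4 t) + e^{-9 t} \sin(3 s + 6 t) - 3 e^{-25 t} \sin(5 s + 10 t)$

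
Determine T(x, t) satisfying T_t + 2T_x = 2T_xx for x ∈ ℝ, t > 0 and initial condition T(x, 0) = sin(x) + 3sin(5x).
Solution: Change to a moving frame: let η = x - 2t, σ = t and write T(x,t) = u(η,σ).
By the chain rule T_t = u_σ - 2u_η, T_x = u_η, T_xx = u_ηη.
Then T_t + 2T_x = u_σ: the advection term cancels and the PDE becomes the heat equation u_σ = 2u_ηη on η ∈ ℝ.
Initial data: u(η,0) = T(η,0) = sin(η) + 3sin(5η).
On η ∈ ℝ each mode satisfies (sin(nη))″ = -n² sin(nη), so exp(-2n²σ) sin(nη) solves the heat equation; by superposition u(η,σ) = Σ c_n exp(-2n²σ) sin(nη).
Reading off the coefficients: c_1=1, c_5=3, so u(η,σ) = exp(-2σ)sin(η) + 3exp(-50σ)sin(5η).
Substituting back η = x - 2t, σ = t: T(x,t) = u(x - 2t, t).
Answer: T(x, t) = -exp(-2t)sin(2t - x) - 3exp(-50t)sin(10t - 5x)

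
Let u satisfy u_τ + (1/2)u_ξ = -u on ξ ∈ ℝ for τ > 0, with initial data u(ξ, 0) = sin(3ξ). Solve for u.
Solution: Substitute u = exp(-τ)w, i.e. w = exp(τ)u.
By the product rule, u_τ = exp(-τ)(w_τ - w), u_ξ = exp(-τ)w_ξ.
Substituting into the PDE and dividing by exp(-τ): w_τ - w + (1/2)w_ξ = -w.
The lower-order terms cancel, leaving the standard advection equation w_τ + (1/2)w_ξ = 0.
Initial data for w: w(ξ,0) = u(ξ,0) = sin(3ξ).
Solve for w:
  By method of characteristics (waves move right with speed 1/2):
  Along characteristics ξ - (1/2)τ = const, w is constant, so w(ξ,τ) = f(ξ - (1/2)τ) with f = w(·, 0).
Hence w(ξ,τ) = sin(3ξ - 3τ/2).
Transform back: u(ξ,τ) = exp(-τ)w(ξ,τ).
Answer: u(ξ, τ) = exp(-τ)sin(3ξ - 3τ/2)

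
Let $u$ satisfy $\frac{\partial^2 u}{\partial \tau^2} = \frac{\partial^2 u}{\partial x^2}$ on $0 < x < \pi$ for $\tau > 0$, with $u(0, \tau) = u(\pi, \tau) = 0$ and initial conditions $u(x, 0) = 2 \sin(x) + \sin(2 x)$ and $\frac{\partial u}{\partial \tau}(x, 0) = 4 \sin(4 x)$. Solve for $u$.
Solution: Using separation of variables $u = X(x)T(\tau)$:
Eigenfunctions: $\sin(nx)$, $n = 1, 2, 3, \ldots$
General solution: $u(x, \tau) = \sum [A_n \cos(n \tau) + B_n \sin(n \tau)] \sin(nx)$
From $u(x,0) = 2 \sin(x) + \sin(2 x)$: $A_1=2, A_2=1$. From $u_{\tau}(x,0) = 4 \sin(4 x)$, using $u_{\tau}(x,0) = \sum \omega_n B_n \sin(nx)$ with $\omega_n = n$: $B_4 = 4/4 = 1$.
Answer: $u(x, \tau) = \sin(4 \tau) \sin(4 x) + 2 \sin(x) \cos(\tau) + \sin(2 x) \cos(2 \tau)$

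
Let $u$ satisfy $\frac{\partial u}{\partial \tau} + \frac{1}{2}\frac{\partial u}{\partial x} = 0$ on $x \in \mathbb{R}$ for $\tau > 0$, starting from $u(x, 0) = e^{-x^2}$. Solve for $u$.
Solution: By method of characteristics (waves move right with speed 1/2):
Along characteristics $x - \frac{1}{2}\tau =$ const, $u$ is constant, so $u(x,\tau) = f(x - \frac{1}{2}\tau)$ with $f = u( \cdot , 0)$.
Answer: $u(x, \tau) = e^{-(-\tau/2 + x)^2}$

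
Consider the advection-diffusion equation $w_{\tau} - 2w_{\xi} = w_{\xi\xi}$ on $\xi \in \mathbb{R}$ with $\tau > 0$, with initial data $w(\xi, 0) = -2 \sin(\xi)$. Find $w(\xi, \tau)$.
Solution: Change to a moving frame: let $\eta = \xi + 2\tau$, $\sigma = \tau$ and write $w(\xi,\tau) = u(\eta,\sigma)$.
By the chain rule $w_{\tau} = u_{\sigma} + 2u_{\eta}$, $w_{\xi} = u_{\eta}$, $w_{\xi\xi} = u_{\eta\eta}$.
Then $w_{\tau} - 2w_{\xi} = u_{\sigma}$: the advection term cancels and the PDE becomes the heat equation $u_{\sigma} = u_{\eta\eta}$ on $\eta \in \mathbb{R}$.
Initial data: $u(\eta,0) = w(\eta,0) = -2 \sin(\eta)$.
On $\eta \in \mathbb{R}$ each mode satisfies $(\sin(n\eta))'' = -n^2 \sin(n\eta)$, so $e^{-n^2\sigma} \sin(n\eta)$ solves the heat equation; by superposition $u(\eta,\sigma) = \sum c_n e^{-n^2\sigma} \sin(n\eta)$.
Reading off the coefficients: $c_1=-2$, so $u(\eta,\sigma) = -2 e^{-\sigma} \sin(\eta)$.
Substituting back $\eta = \xi + 2\tau$, $\sigma = \tau$: $w(\xi,\tau) = u(\xi + 2\tau, \tau)$.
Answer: $w(\xi, \tau) = -2 e^{-\tau} \sin(2 \tau + \xi)$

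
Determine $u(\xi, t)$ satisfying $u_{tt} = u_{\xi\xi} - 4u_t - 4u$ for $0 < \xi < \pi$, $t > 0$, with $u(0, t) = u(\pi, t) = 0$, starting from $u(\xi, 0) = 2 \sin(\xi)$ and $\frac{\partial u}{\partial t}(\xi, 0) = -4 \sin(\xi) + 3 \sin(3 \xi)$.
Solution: Substitute $u = e^{-2t}w$, i.e. $w = e^{2t}u$.
By the product rule, $u_t = e^{-2t}(w_t - 2w)$, $u_{tt} = e^{-2t}(w_{tt} - 4w_t + 4w)$, $u_{\xi\xi} = e^{-2t}w_{\xi\xi}$.
Substituting into the PDE and dividing by $e^{-2t}$: $w_{tt} - 4w_t + 4w = w_{\xi\xi} - 4(w_t - 2w) - 4w$.
The lower-order terms cancel, leaving the standard wave equation $w_{tt} = w_{\xi\xi}$.
Initial data for $w$: $w(\xi,0) = u(\xi,0) = 2 \sin(\xi)$; $w_t(\xi,0) = u_t(\xi,0) + 2u(\xi,0) = 3 \sin(3 \xi)$. The boundary conditions carry over: $w(0,t) = w(\pi,t) = 0$.
Solve for $w$:
  Using separation of variables $w = X(\xi)T(t)$:
  Eigenfunctions: $\sin(n\xi)$, $n = 1, 2, 3, \ldots$
  General solution: $w(\xi, t) = \sum [A_n \cos(n t) + B_n \sin(n t)] \sin(n\xi)$
  From $w(\xi,0) = 2 \sin(\xi)$: $A_1=2$. From $w_t(\xi,0) = 3 \sin(3 \xi)$, using $w_t(\xi,0) = \sum \omega_n B_n \sin(n\xi)$ with $\omega_n = n$: $B_3 = 3/3 = 1$.
Hence $w(\xi,t) = \sin(3 t) \sin(3 \xi) + 2 \sin(\xi) \cos(t)$.
Transform back: $u(\xi,t) = e^{-2t}w(\xi,t)$.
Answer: $u(\xi, t) = 2 e^{-2 t} \sin(\xi) \cos(t) + e^{-2 t} \sin(3 \xi) \sin(3 t)$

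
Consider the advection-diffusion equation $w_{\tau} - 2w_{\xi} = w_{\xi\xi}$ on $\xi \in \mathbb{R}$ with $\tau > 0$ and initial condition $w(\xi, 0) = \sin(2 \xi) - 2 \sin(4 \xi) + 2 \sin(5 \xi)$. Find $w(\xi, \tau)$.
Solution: Change to a moving frame: let $\eta = \xi + 2\tau$, $\sigma = \tau$ and write $w(\xi,\tau) = u(\eta,\sigma)$.
By the chain rule $w_{\tau} = u_{\sigma} + 2u_{\eta}$, $w_{\xi} = u_{\eta}$, $w_{\xi\xi} = u_{\eta\eta}$.
Then $w_{\tau} - 2w_{\xi} = u_{\sigma}$: the advection term cancels and the PDE becomes the heat equation $u_{\sigma} = u_{\eta\eta}$ on $\eta \in \mathbb{R}$.
Initial data: $u(\eta,0) = w(\eta,0) = \sin(2 \eta) - 2 \sin(4 \eta) + 2 \sin(5 \eta)$.
On $\eta \in \mathbb{R}$ each mode satisfies $(\sin(n\eta))'' = -n^2 \sin(n\eta)$, so $e^{-n^2\sigma} \sin(n\eta)$ solves the heat equation; by superposition $u(\eta,\sigma) = \sum c_n e^{-n^2\sigma} \sin(n\eta)$.
Reading off the coefficients: $c_2=1, c_4=-2, c_5=2$, so $u(\eta,\sigma) = e^{-4 \sigma} \sin(2 \eta) - 2 e^{-16 \sigma} \sin(4 \eta) + 2 e^{-25 \sigma} \sin(5 \eta)$.
Substituting back $\eta = \xi + 2\tau$, $\sigma = \tau$: $w(\xi,\tau) = u(\xi + 2\tau, \tau)$.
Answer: $w(\xi, \tau) = e^{-4 \tau} \sin(4 \tau + 2 \xi) - 2 e^{-16 \tau} \sin(8 \tau + 4 \xi) + 2 e^{-25 \tau} \sin(10 \tau + 5 \xi)$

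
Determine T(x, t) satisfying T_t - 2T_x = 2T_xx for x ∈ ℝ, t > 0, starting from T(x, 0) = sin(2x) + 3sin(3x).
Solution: Change to a moving frame: let η = x + 2t, σ = t and write T(x,t) = u(η,σ).
By the chain rule T_t = u_σ + 2u_η, T_x = u_η, T_xx = u_ηη.
Then T_t - 2T_x = u_σ: the advection term cancels and the PDE becomes the heat equation u_σ = 2u_ηη on η ∈ ℝ.
Initial data: u(η,0) = T(η,0) = sin(2η) + 3sin(3η).
On η ∈ ℝ each mode satisfies (sin(nη))″ = -n² sin(nη), so exp(-2n²σ) sin(nη) solves the heat equation; by superposition u(η,σ) = Σ c_n exp(-2n²σ) sin(nη).
Reading off the coefficients: c_2=1, c_3=3, so u(η,σ) = exp(-8σ)sin(2η) + 3exp(-18σ)sin(3η).
Substituting back η = x + 2t, σ = t: T(x,t) = u(x + 2t, t).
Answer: T(x, t) = exp(-8t)sin(4t + 2x) + 3exp(-18t)sin(6t + 3x)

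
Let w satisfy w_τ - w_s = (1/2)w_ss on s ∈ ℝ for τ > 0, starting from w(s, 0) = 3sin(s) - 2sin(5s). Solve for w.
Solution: Moving frame: η = s + τ, σ = τ, w = u(η,σ), so w_τ = u_σ + u_η and w_ss = u_ηη.
Hence w_τ - w_s = u_σ and the PDE becomes the heat equation u_σ = (1/2)u_ηη on η ∈ ℝ.
Initial data: u(η,0) = w(η,0) = 3sin(η) - 2sin(5η). Each mode sin(nη) decays as exp(-n²σ/2) on ℝ, so u(η,σ) = Σ c_n exp(-n²σ/2) sin(nη) with c_1=3, c_5=-2: u(η,σ) = 3exp(-σ/2)sin(η) - 2exp(-25σ/2)sin(5η).
Substituting back: w(s,τ) = u(s + τ, τ).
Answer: w(s, τ) = 3exp(-τ/2)sin(s + τ) - 2exp(-25τ/2)sin(5s + 5τ)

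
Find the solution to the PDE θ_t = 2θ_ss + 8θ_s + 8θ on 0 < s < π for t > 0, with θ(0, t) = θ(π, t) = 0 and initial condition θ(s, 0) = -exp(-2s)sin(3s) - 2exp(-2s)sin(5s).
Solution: Substitute θ = exp(-2s)u, i.e. u = exp(2s)θ.
By the product rule, θ_s = exp(-2s)(u_s - 2u), θ_ss = exp(-2s)(u_ss - 4u_s + 4u), θ_t = exp(-2s)u_t.
Substituting into the PDE and dividing by exp(-2s): u_t = 2(u_ss - 4u_s + 4u) + 8(u_s - 2u) + 8u.
The lower-order terms cancel, leaving the standard heat equation u_t = 2u_ss.
Initial data for u: u(s,0) = exp(2s)θ(s,0) = -sin(3s) - 2sin(5s). The boundary conditions carry over: u(0,t) = u(π,t) = 0.
Solve for u:
  Using separation of variables u = X(s)G(t):
  Eigenfunctions: sin(ns), n = 1, 2, 3, ...
  General solution: u(s, t) = Σ c_n sin(ns) exp(-2n² t)
  Matching u(s,0) = -sin(3s) - 2sin(5s) term by term: c_3=-1, c_5=-2.
Hence u(s,t) = -exp(-18t)sin(3s) - 2exp(-50t)sin(5s).
Transform back: θ(s,t) = exp(-2s)u(s,t).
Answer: θ(s, t) = -exp(-2s)exp(-18t)sin(3s) - 2exp(-2s)exp(-50t)sin(5s)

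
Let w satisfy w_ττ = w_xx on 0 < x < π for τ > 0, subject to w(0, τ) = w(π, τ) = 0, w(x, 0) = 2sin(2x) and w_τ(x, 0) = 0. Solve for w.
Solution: Using separation of variables w = X(x)T(τ):
Eigenfunctions: sin(nx), n = 1, 2, 3, ...
General solution: w(x, τ) = Σ [A_n cos(n τ) + B_n sin(n τ)] sin(nx)
From w(x,0) = 2sin(2x): A_2=2. From w_τ(x,0) = 0: all B_n = 0.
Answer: w(x, τ) = 2sin(2x)cos(2τ)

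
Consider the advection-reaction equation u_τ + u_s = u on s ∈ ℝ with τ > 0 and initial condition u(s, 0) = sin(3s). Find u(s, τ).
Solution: Substitute u = exp(τ)w, i.e. w = exp(-τ)u.
By the product rule, u_τ = exp(τ)(w_τ + w), u_s = exp(τ)w_s.
Substituting into the PDE and dividing by exp(τ): w_τ + w + w_s = w.
The lower-order terms cancel, leaving the standard advection equation w_τ + w_s = 0.
Initial data for w: w(s,0) = u(s,0) = sin(3s).
Solve for w:
  By method of characteristics (waves move right with speed 1):
  Along characteristics s - τ = const, w is constant, so w(s,τ) = f(s - τ) with f = w(·, 0).
Hence w(s,τ) = sin(3s - 3τ).
Transform back: u(s,τ) = exp(τ)w(s,τ).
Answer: u(s, τ) = exp(τ)sin(3s - 3τ)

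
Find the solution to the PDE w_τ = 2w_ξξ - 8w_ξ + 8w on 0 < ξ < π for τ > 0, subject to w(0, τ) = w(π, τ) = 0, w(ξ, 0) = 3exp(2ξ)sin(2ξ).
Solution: Substitute w = exp(2ξ)u.
Then w_ξ = exp(2ξ)(u_ξ + 2u), w_ξξ = exp(2ξ)(u_ξξ + 4u_ξ + 4u), w_τ = exp(2ξ)u_τ; substituting and dividing by exp(2ξ), the lower-order terms cancel: u_τ = 2u_ξξ (standard heat equation).
Data for u: u(ξ,0) = exp(-2ξ)w(ξ,0) = 3sin(2ξ). The boundary conditions carry over: u(0,τ) = u(π,τ) = 0.
Separating variables: u = Σ c_n exp(-2n²τ) sin(nξ). From u(ξ,0) = 3sin(2ξ): c_2=3.
So u(ξ,τ) = 3exp(-8τ)sin(2ξ), and w(ξ,τ) = exp(2ξ)u(ξ,τ).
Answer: w(ξ, τ) = 3exp(2ξ)exp(-8τ)sin(2ξ)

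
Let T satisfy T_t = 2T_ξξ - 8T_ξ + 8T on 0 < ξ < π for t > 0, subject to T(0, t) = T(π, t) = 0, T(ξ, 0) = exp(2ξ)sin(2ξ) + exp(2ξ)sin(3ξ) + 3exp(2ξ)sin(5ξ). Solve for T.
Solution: Substitute T = exp(2ξ)u.
Then T_ξ = exp(2ξ)(u_ξ + 2u), T_ξξ = exp(2ξ)(u_ξξ + 4u_ξ + 4u), T_t = exp(2ξ)u_t; substituting and dividing by exp(2ξ), the lower-order terms cancel: u_t = 2u_ξξ (standard heat equation).
Data for u: u(ξ,0) = exp(-2ξ)T(ξ,0) = sin(2ξ) + sin(3ξ) + 3sin(5ξ). The boundary conditions carry over: u(0,t) = u(π,t) = 0.
Separating variables: u = Σ c_n exp(-2n²t) sin(nξ). From u(ξ,0) = sin(2ξ) + sin(3ξ) + 3sin(5ξ): c_2=1, c_3=1, c_5=3.
So u(ξ,t) = exp(-8t)sin(2ξ) + exp(-18t)sin(3ξ) + 3exp(-50t)sin(5ξ), and T(ξ,t) = exp(2ξ)u(ξ,t).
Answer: T(ξ, t) = exp(-8t)exp(2ξ)sin(2ξ) + exp(-18t)exp(2ξ)sin(3ξ) + 3exp(-50t)exp(2ξ)sin(5ξ)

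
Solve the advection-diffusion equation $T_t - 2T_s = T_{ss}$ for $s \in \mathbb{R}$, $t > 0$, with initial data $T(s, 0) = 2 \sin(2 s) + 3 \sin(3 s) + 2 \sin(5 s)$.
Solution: Change to a moving frame: let $\eta = s + 2t$, $\sigma = t$ and write $T(s,t) = u(\eta,\sigma)$.
By the chain rule $T_t = u_{\sigma} + 2u_{\eta}$, $T_s = u_{\eta}$, $T_{ss} = u_{\eta\eta}$.
Then $T_t - 2T_s = u_{\sigma}$: the advection term cancels and the PDE becomes the heat equation $u_{\sigma} = u_{\eta\eta}$ on $\eta \in \mathbb{R}$.
Initial data: $u(\eta,0) = T(\eta,0) = 2 \sin(2 \eta) + 3 \sin(3 \eta) + 2 \sin(5 \eta)$.
On $\eta \in \mathbb{R}$ each mode satisfies $(\sin(n\eta))'' = -n^2 \sin(n\eta)$, so $e^{-n^2\sigma} \sin(n\eta)$ solves the heat equation; by superposition $u(\eta,\sigma) = \sum c_n e^{-n^2\sigma} \sin(n\eta)$.
Reading off the coefficients: $c_2=2, c_3=3, c_5=2$, so $u(\eta,\sigma) = 2 e^{-4 \sigma} \sin(2 \eta) + 3 e^{-9 \sigma} \sin(3 \eta) + 2 e^{-25 \sigma} \sin(5 \eta)$.
Substituting back $\eta = s + 2t$, $\sigma = t$: $T(s,t) = u(s + 2t, t)$.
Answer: $T(s, t) = 2 e^{-4 t} \sin(2 s + 4 t) + 3 e^{-9 t} \sin(3 s + 6 t) + 2 e^{-25 t} \sin(5 s + 10 t)$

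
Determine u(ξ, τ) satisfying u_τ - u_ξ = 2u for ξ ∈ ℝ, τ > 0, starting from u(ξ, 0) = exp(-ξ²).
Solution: Substitute u = exp(2τ)w, i.e. w = exp(-2τ)u.
By the product rule, u_τ = exp(2τ)(w_τ + 2w), u_ξ = exp(2τ)w_ξ.
Substituting into the PDE and dividing by exp(2τ): w_τ + 2w - w_ξ = 2w.
The lower-order terms cancel, leaving the standard advection equation w_τ - w_ξ = 0.
Initial data for w: w(ξ,0) = u(ξ,0) = exp(-ξ²).
Solve for w:
  By method of characteristics (waves move left with speed 1):
  Along characteristics ξ + τ = const, w is constant, so w(ξ,τ) = f(ξ + τ) with f = w(·, 0).
Hence w(ξ,τ) = exp(-(ξ + τ)²).
Transform back: u(ξ,τ) = exp(2τ)w(ξ,τ).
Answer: u(ξ, τ) = exp(2τ)exp(-(ξ + τ)²)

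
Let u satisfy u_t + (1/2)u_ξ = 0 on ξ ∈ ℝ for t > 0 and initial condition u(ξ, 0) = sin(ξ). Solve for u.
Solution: By method of characteristics (waves move right with speed 1/2):
Along characteristics ξ - (1/2)t = const, u is constant, so u(ξ,t) = f(ξ - (1/2)t) with f = u(·, 0).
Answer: u(ξ, t) = -sin(t/2 - ξ)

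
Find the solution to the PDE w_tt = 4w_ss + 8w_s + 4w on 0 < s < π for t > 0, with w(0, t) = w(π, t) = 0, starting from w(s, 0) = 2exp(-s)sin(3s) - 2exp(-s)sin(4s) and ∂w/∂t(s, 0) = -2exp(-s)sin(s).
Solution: Substitute w = exp(-s)u, i.e. u = exp(s)w.
By the product rule, w_s = exp(-s)(u_s - u), w_ss = exp(-s)(u_ss - 2u_s + u), w_tt = exp(-s)u_tt.
Substituting into the PDE and dividing by exp(-s): u_tt = 4(u_ss - 2u_s + u) + 8(u_s - u) + 4u.
The lower-order terms cancel, leaving the standard wave equation u_tt = 4u_ss.
Initial data for u: u(s,0) = exp(s)w(s,0) = 2sin(3s) - 2sin(4s); u_t(s,0) = exp(s)w_t(s,0) = -2sin(s). The boundary conditions carry over: u(0,t) = u(π,t) = 0.
Solve for u:
  Using separation of variables u = X(s)T(t):
  Eigenfunctions: sin(ns), n = 1, 2, 3, ...
  General solution: u(s, t) = Σ [A_n cos(2n t) + B_n sin(2n t)] sin(ns)
  From u(s,0) = 2sin(3s) - 2sin(4s): A_3=2, A_4=-2. From u_t(s,0) = -2sin(s), using u_t(s,0) = Σ ω_n B_n sin(ns) with ω_n = 2n: B_1 = (-2)/2 = -1.
Hence u(s,t) = -sin(s)sin(2t) + 2sin(3s)cos(6t) - 2sin(4s)cos(8t).
Transform back: w(s,t) = exp(-s)u(s,t).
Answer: w(s, t) = -exp(-s)sin(s)sin(2t) + 2exp(-s)sin(3s)cos(6t) - 2exp(-s)sin(4s)cos(8t)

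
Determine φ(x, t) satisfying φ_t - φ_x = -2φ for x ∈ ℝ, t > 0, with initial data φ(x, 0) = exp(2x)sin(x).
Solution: Substitute φ = exp(2x)u.
Then φ_x = exp(2x)(u_x + 2u), φ_t = exp(2x)u_t; substituting and dividing by exp(2x), the lower-order terms cancel: u_t - u_x = 0 (standard advection equation).
Data for u: u(x,0) = exp(-2x)φ(x,0) = sin(x).
By characteristics (dx/dt = -1), u(x,t) = f(x + t) with f = u(·, 0).
So u(x,t) = sin(t + x), and φ(x,t) = exp(2x)u(x,t).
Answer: φ(x, t) = exp(2x)sin(t + x)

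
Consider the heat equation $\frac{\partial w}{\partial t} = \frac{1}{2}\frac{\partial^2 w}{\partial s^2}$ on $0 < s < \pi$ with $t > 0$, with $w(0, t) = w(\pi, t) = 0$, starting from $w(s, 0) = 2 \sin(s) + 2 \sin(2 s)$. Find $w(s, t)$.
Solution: Separating variables: $w = \sum c_n e^{-n^2t/2} \sin(ns)$. From $w(s,0) = 2 \sin(s) + 2 \sin(2 s)$: $c_1=2, c_2=2$.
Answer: $w(s, t) = 2 e^{-2 t} \sin(2 s) + 2 e^{-t/2} \sin(s)$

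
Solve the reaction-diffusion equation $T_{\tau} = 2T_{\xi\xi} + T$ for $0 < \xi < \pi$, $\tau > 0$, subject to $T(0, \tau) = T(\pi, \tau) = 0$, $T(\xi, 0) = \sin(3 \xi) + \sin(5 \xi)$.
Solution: Substitute $T = e^{\tau}u$, i.e. $u = e^{-\tau}T$.
By the product rule, $T_{\tau} = e^{\tau}(u_{\tau} + u)$, $T_{\xi\xi} = e^{\tau}u_{\xi\xi}$.
Substituting into the PDE and dividing by $e^{\tau}$: $u_{\tau} + u = 2u_{\xi\xi} + u$.
The lower-order terms cancel, leaving the standard heat equation $u_{\tau} = 2u_{\xi\xi}$.
Initial data for $u$: $u(\xi,0) = T(\xi,0) = \sin(3 \xi) + \sin(5 \xi)$. The boundary conditions carry over: $u(0,\tau) = u(\pi,\tau) = 0$.
Solve for $u$:
  Using separation of variables $u = X(\xi)G(\tau)$:
  Eigenfunctions: $\sin(n\xi)$, $n = 1, 2, 3, \ldots$
  General solution: $u(\xi, \tau) = \sum c_n \sin(n\xi) e^{-2n^2 \tau}$
  Matching $u(\xi,0) = \sin(3 \xi) + \sin(5 \xi)$ term by term: $c_3=1, c_5=1$.
Hence $u(\xi,\tau) = e^{-18 \tau} \sin(3 \xi) + e^{-50 \tau} \sin(5 \xi)$.
Transform back: $T(\xi,\tau) = e^{\tau}u(\xi,\tau)$.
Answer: $T(\xi, \tau) = e^{-17 \tau} \sin(3 \xi) + e^{-49 \tau} \sin(5 \xi)$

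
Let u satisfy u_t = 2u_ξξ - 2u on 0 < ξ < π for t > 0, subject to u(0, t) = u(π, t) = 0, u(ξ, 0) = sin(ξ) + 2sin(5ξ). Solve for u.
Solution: Substitute u = exp(-2t)w, i.e. w = exp(2t)u.
By the product rule, u_t = exp(-2t)(w_t - 2w), u_ξξ = exp(-2t)w_ξξ.
Substituting into the PDE and dividing by exp(-2t): w_t - 2w = 2w_ξξ - 2w.
The lower-order terms cancel, leaving the standard heat equation w_t = 2w_ξξ.
Initial data for w: w(ξ,0) = u(ξ,0) = sin(ξ) + 2sin(5ξ). The boundary conditions carry over: w(0,t) = w(π,t) = 0.
Solve for w:
  Using separation of variables w = X(ξ)T(t):
  Eigenfunctions: sin(nξ), n = 1, 2, 3, ...
  General solution: w(ξ, t) = Σ c_n sin(nξ) exp(-2n² t)
  Matching w(ξ,0) = sin(ξ) + 2sin(5ξ) term by term: c_1=1, c_5=2.
Hence w(ξ,t) = exp(-2t)sin(ξ) + 2exp(-50t)sin(5ξ).
Transform back: u(ξ,t) = exp(-2t)w(ξ,t).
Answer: u(ξ, t) = exp(-4t)sin(ξ) + 2exp(-52t)sin(5ξ)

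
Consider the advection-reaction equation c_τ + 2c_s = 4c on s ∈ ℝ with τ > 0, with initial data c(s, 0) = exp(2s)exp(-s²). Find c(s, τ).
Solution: Substitute c = exp(2s)u.
Then c_s = exp(2s)(u_s + 2u), c_τ = exp(2s)u_τ; substituting and dividing by exp(2s), the lower-order terms cancel: u_τ + 2u_s = 0 (standard advection equation).
Data for u: u(s,0) = exp(-2s)c(s,0) = exp(-s²).
By characteristics (ds/dτ = 2), u(s,τ) = f(s - 2τ) with f = u(·, 0).
So u(s,τ) = exp(-(s - 2τ)²), and c(s,τ) = exp(2s)u(s,τ).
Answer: c(s, τ) = exp(2s)exp(-(s - 2τ)²)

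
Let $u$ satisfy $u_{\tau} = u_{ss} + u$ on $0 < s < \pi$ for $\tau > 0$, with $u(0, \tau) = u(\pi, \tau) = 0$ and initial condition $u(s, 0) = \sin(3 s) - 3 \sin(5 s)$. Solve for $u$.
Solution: Substitute $u = e^{\tau}w$, i.e. $w = e^{-\tau}u$.
By the product rule, $u_{\tau} = e^{\tau}(w_{\tau} + w)$, $u_{ss} = e^{\tau}w_{ss}$.
Substituting into the PDE and dividing by $e^{\tau}$: $w_{\tau} + w = w_{ss} + w$.
The lower-order terms cancel, leaving the standard heat equation $w_{\tau} = w_{ss}$.
Initial data for $w$: $w(s,0) = u(s,0) = \sin(3 s) - 3 \sin(5 s)$. The boundary conditions carry over: $w(0,\tau) = w(\pi,\tau) = 0$.
Solve for $w$:
  Using separation of variables $w = X(s)T(\tau)$:
  Eigenfunctions: $\sin(ns)$, $n = 1, 2, 3, \ldots$
  General solution: $w(s, \tau) = \sum c_n \sin(ns) e^{-n^2 \tau}$
  Matching $w(s,0) = \sin(3 s) - 3 \sin(5 s)$ term by term: $c_3=1, c_5=-3$.
Hence $w(s,\tau) = e^{-9 \tau} \sin(3 s) - 3 e^{-25 \tau} \sin(5 s)$.
Transform back: $u(s,\tau) = e^{\tau}w(s,\tau)$.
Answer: $u(s, \tau) = e^{-8 \tau} \sin(3 s) - 3 e^{-24 \tau} \sin(5 s)$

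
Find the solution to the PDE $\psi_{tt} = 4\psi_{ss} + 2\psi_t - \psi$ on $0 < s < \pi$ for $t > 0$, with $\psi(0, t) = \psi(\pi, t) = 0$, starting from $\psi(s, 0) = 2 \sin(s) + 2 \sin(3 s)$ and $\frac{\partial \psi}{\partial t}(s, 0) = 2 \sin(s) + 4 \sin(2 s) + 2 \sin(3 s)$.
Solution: Substitute $\psi = e^{t}u$.
Then $\psi_t = e^{t}(u_t + u)$, $\psi_{tt} = e^{t}(u_{tt} + 2u_t + u)$, $\psi_{ss} = e^{t}u_{ss}$; substituting and dividing by $e^{t}$, the lower-order terms cancel: $u_{tt} = 4u_{ss}$ (standard wave equation).
Data for $u$: $u(s,0) = \psi(s,0) = 2 \sin(s) + 2 \sin(3 s)$; $u_t(s,0) = \psi_t(s,0) - \psi(s,0) = 4 \sin(2 s)$. The boundary conditions carry over: $u(0,t) = u(\pi,t) = 0$.
Separating variables: $u = \sum [A_n \cos(\omega_n t) + B_n \sin(\omega_n t)] \sin(ns)$, $\omega_n = 2n$. From ICs ($B_n$ = velocity coefficient / $\omega_n$): $A_1=2, A_3=2, B_2=1$.
So $u(s,t) = 2 \sin(s) \cos(2 t) + \sin(2 s) \sin(4 t) + 2 \sin(3 s) \cos(6 t)$, and $\psi(s,t) = e^{t}u(s,t)$.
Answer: $\psi(s, t) = 2 e^{t} \sin(s) \cos(2 t) + e^{t} \sin(2 s) \sin(4 t) + 2 e^{t} \sin(3 s) \cos(6 t)$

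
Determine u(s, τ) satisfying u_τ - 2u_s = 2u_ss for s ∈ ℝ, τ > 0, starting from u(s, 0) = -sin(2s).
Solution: Moving frame: η = s + 2τ, σ = τ, u = w(η,σ), so u_τ = w_σ + 2w_η and u_ss = w_ηη.
Hence u_τ - 2u_s = w_σ and the PDE becomes the heat equation w_σ = 2w_ηη on η ∈ ℝ.
Initial data: w(η,0) = u(η,0) = -sin(2η). Each mode sin(nη) decays as exp(-2n²σ) on ℝ, so w(η,σ) = Σ c_n exp(-2n²σ) sin(nη) with c_2=-1: w(η,σ) = -exp(-8σ)sin(2η).
Substituting back: u(s,τ) = w(s + 2τ, τ).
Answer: u(s, τ) = -exp(-8τ)sin(2s + 4τ)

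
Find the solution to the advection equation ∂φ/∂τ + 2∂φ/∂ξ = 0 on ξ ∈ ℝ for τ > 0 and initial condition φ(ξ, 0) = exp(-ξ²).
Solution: By method of characteristics (waves move right with speed 2):
Along characteristics ξ - 2τ = const, φ is constant, so φ(ξ,τ) = f(ξ - 2τ) with f = φ(·, 0).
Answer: φ(ξ, τ) = exp(-(ξ - 2τ)²)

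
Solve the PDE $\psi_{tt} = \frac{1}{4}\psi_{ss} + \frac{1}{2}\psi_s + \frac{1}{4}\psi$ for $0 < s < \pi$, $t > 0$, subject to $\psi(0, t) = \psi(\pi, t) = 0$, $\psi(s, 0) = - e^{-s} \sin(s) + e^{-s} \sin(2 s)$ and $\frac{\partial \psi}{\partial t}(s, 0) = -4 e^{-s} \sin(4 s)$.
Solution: Substitute $\psi = e^{-s}u$.
Then $\psi_s = e^{-s}(u_s - u)$, $\psi_{ss} = e^{-s}(u_{ss} - 2u_s + u)$, $\psi_{tt} = e^{-s}u_{tt}$; substituting and dividing by $e^{-s}$, the lower-order terms cancel: $u_{tt} = \frac{1}{4}u_{ss}$ (standard wave equation).
Data for $u$: $u(s,0) = e^{s}\psi(s,0) = - \sin(s) + \sin(2 s)$; $u_t(s,0) = e^{s}\psi_t(s,0) = -4 \sin(4 s)$. The boundary conditions carry over: $u(0,t) = u(\pi,t) = 0$.
Separating variables: $u = \sum [A_n \cos(\omega_n t) + B_n \sin(\omega_n t)] \sin(ns)$, $\omega_n = n/2$. From ICs ($B_n$ = velocity coefficient / $\omega_n$): $A_1=-1, A_2=1, B_4=-2$.
So $u(s,t) = - \sin(s) \cos(t/2) + \sin(2 s) \cos(t) - 2 \sin(4 s) \sin(2 t)$, and $\psi(s,t) = e^{-s}u(s,t)$.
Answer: $\psi(s, t) = - e^{-s} \sin(s) \cos(t/2) + e^{-s} \sin(2 s) \cos(t) - 2 e^{-s} \sin(4 s) \sin(2 t)$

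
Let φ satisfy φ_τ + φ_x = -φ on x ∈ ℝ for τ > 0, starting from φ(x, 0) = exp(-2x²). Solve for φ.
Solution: Substitute φ = exp(-τ)u.
Then φ_τ = exp(-τ)(u_τ - u), φ_x = exp(-τ)u_x; substituting and dividing by exp(-τ), the lower-order terms cancel: u_τ + u_x = 0 (standard advection equation).
Data for u: u(x,0) = φ(x,0) = exp(-2x²).
By characteristics (dx/dτ = 1), u(x,τ) = f(x - τ) with f = u(·, 0).
So u(x,τ) = exp(-2(x - τ)²), and φ(x,τ) = exp(-τ)u(x,τ).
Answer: φ(x, τ) = exp(-τ)exp(-2(x - τ)²)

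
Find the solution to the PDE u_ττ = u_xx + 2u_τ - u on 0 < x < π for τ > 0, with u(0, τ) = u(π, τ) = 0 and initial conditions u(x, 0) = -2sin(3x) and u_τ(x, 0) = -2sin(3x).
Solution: Substitute u = exp(τ)w, i.e. w = exp(-τ)u.
By the product rule, u_τ = exp(τ)(w_τ + w), u_ττ = exp(τ)(w_ττ + 2w_τ + w), u_xx = exp(τ)w_xx.
Substituting into the PDE and dividing by exp(τ): w_ττ + 2w_τ + w = w_xx + 2(w_τ + w) - w.
The lower-order terms cancel, leaving the standard wave equation w_ττ = w_xx.
Initial data for w: w(x,0) = u(x,0) = -2sin(3x); w_τ(x,0) = u_τ(x,0) - u(x,0) = 0. The boundary conditions carry over: w(0,τ) = w(π,τ) = 0.
Solve for w:
  Using separation of variables w = X(x)T(τ):
  Eigenfunctions: sin(nx), n = 1, 2, 3, ...
  General solution: w(x, τ) = Σ [A_n cos(n τ) + B_n sin(n τ)] sin(nx)
  From w(x,0) = -2sin(3x): A_3=-2. From w_τ(x,0) = 0: all B_n = 0.
Hence w(x,τ) = -2sin(3x)cos(3τ).
Transform back: u(x,τ) = exp(τ)w(x,τ).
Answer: u(x, τ) = -2exp(τ)sin(3x)cos(3τ)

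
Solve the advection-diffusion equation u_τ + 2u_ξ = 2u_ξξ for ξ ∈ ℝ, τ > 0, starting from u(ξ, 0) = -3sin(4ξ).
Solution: Change to a moving frame: let η = ξ - 2τ, σ = τ and write u(ξ,τ) = w(η,σ).
By the chain rule u_τ = w_σ - 2w_η, u_ξ = w_η, u_ξξ = w_ηη.
Then u_τ + 2u_ξ = w_σ: the advection term cancels and the PDE becomes the heat equation w_σ = 2w_ηη on η ∈ ℝ.
Initial data: w(η,0) = u(η,0) = -3sin(4η).
On η ∈ ℝ each mode satisfies (sin(nη))″ = -n² sin(nη), so exp(-2n²σ) sin(nη) solves the heat equation; by superposition w(η,σ) = Σ c_n exp(-2n²σ) sin(nη).
Reading off the coefficients: c_4=-3, so w(η,σ) = -3exp(-32σ)sin(4η).
Substituting back η = ξ - 2τ, σ = τ: u(ξ,τ) = w(ξ - 2τ, τ).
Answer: u(ξ, τ) = -3exp(-32τ)sin(4ξ - 8τ)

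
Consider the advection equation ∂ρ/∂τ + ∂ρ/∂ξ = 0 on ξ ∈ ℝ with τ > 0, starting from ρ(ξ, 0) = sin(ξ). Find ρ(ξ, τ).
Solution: By characteristics (dξ/dτ = 1), ρ(ξ,τ) = f(ξ - τ) with f = ρ(·, 0).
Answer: ρ(ξ, τ) = sin(ξ - τ)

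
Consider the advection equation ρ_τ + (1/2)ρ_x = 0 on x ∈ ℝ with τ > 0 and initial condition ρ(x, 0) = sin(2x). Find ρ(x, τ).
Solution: By method of characteristics (waves move right with speed 1/2):
Along characteristics x - (1/2)τ = const, ρ is constant, so ρ(x,τ) = f(x - (1/2)τ) with f = ρ(·, 0).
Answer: ρ(x, τ) = sin(2x - τ)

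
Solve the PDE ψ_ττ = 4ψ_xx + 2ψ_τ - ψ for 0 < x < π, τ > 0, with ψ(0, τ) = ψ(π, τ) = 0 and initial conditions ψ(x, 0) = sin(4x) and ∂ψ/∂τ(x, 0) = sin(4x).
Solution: Substitute ψ = exp(τ)u.
Then ψ_τ = exp(τ)(u_τ + u), ψ_ττ = exp(τ)(u_ττ + 2u_τ + u), ψ_xx = exp(τ)u_xx; substituting and dividing by exp(τ), the lower-order terms cancel: u_ττ = 4u_xx (standard wave equation).
Data for u: u(x,0) = ψ(x,0) = sin(4x); u_τ(x,0) = ψ_τ(x,0) - ψ(x,0) = 0. The boundary conditions carry over: u(0,τ) = u(π,τ) = 0.
Separating variables: u = Σ [A_n cos(ω_n τ) + B_n sin(ω_n τ)] sin(nx), ω_n = 2n. From ICs: A_4=1.
So u(x,τ) = sin(4x)cos(8τ), and ψ(x,τ) = exp(τ)u(x,τ).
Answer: ψ(x, τ) = exp(τ)sin(4x)cos(8τ)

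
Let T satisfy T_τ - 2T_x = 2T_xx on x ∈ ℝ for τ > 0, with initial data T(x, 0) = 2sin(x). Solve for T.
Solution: Moving frame: η = x + 2τ, σ = τ, T = u(η,σ), so T_τ = u_σ + 2u_η and T_xx = u_ηη.
Hence T_τ - 2T_x = u_σ and the PDE becomes the heat equation u_σ = 2u_ηη on η ∈ ℝ.
Initial data: u(η,0) = T(η,0) = 2sin(η). Each mode sin(nη) decays as exp(-2n²σ) on ℝ, so u(η,σ) = Σ c_n exp(-2n²σ) sin(nη) with c_1=2: u(η,σ) = 2exp(-2σ)sin(η).
Substituting back: T(x,τ) = u(x + 2τ, τ).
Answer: T(x, τ) = 2exp(-2τ)sin(x + 2τ)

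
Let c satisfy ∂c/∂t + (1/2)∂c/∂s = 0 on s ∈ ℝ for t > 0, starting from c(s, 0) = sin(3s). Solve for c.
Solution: By method of characteristics (waves move right with speed 1/2):
Along characteristics s - (1/2)t = const, c is constant, so c(s,t) = f(s - (1/2)t) with f = c(·, 0).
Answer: c(s, t) = sin(3s - 3t/2)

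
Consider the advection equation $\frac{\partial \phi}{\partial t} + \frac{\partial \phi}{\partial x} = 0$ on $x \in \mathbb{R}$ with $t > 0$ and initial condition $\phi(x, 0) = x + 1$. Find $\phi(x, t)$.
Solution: By characteristics ($dx/dt = 1$), $\phi(x,t) = f(x - t)$ with $f = \phi( \cdot , 0)$.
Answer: $\phi(x, t) = - t + x + 1$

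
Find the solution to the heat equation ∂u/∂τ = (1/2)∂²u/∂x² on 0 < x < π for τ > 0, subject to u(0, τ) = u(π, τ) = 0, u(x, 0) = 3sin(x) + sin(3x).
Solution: Using separation of variables u = X(x)T(τ):
Eigenfunctions: sin(nx), n = 1, 2, 3, ...
General solution: u(x, τ) = Σ c_n sin(nx) exp(-n² τ/2)
Matching u(x,0) = 3sin(x) + sin(3x) term by term: c_1=3, c_3=1.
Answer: u(x, τ) = 3exp(-τ/2)sin(x) + exp(-9τ/2)sin(3x)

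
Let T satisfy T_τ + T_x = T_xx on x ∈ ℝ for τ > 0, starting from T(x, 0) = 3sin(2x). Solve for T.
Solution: Change to a moving frame: let η = x - τ, σ = τ and write T(x,τ) = u(η,σ).
By the chain rule T_τ = u_σ - u_η, T_x = u_η, T_xx = u_ηη.
Then T_τ + T_x = u_σ: the advection term cancels and the PDE becomes the heat equation u_σ = u_ηη on η ∈ ℝ.
Initial data: u(η,0) = T(η,0) = 3sin(2η).
On η ∈ ℝ each mode satisfies (sin(nη))″ = -n² sin(nη), so exp(-n²σ) sin(nη) solves the heat equation; by superposition u(η,σ) = Σ c_n exp(-n²σ) sin(nη).
Reading off the coefficients: c_2=3, so u(η,σ) = 3exp(-4σ)sin(2η).
Substituting back η = x - τ, σ = τ: T(x,τ) = u(x - τ, τ).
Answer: T(x, τ) = 3exp(-4τ)sin(2x - 2τ)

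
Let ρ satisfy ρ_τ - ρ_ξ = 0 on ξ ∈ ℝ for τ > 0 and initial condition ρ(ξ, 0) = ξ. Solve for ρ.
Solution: By characteristics (dξ/dτ = -1), ρ(ξ,τ) = f(ξ + τ) with f = ρ(·, 0).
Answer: ρ(ξ, τ) = ξ + τ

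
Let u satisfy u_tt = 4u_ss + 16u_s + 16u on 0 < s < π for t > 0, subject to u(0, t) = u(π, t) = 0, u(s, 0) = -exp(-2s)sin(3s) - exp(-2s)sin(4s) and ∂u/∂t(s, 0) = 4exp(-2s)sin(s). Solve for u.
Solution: Substitute u = exp(-2s)w.
Then u_s = exp(-2s)(w_s - 2w), u_ss = exp(-2s)(w_ss - 4w_s + 4w), u_tt = exp(-2s)w_tt; substituting and dividing by exp(-2s), the lower-order terms cancel: w_tt = 4w_ss (standard wave equation).
Data for w: w(s,0) = exp(2s)u(s,0) = -sin(3s) - sin(4s); w_t(s,0) = exp(2s)u_t(s,0) = 4sin(s). The boundary conditions carry over: w(0,t) = w(π,t) = 0.
Separating variables: w = Σ [A_n cos(ω_n t) + B_n sin(ω_n t)] sin(ns), ω_n = 2n. From ICs (B_n = velocity coefficient / ω_n): A_3=-1, A_4=-1, B_1=2.
So w(s,t) = 2sin(s)sin(2t) - sin(3s)cos(6t) - sin(4s)cos(8t), and u(s,t) = exp(-2s)w(s,t).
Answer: u(s, t) = 2exp(-2s)sin(s)sin(2t) - exp(-2s)sin(3s)cos(6t) - exp(-2s)sin(4s)cos(8t)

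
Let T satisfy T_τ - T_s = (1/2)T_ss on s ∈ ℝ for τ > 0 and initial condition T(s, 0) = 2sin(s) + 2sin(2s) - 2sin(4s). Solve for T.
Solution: Change to a moving frame: let η = s + τ, σ = τ and write T(s,τ) = u(η,σ).
By the chain rule T_τ = u_σ + u_η, T_s = u_η, T_ss = u_ηη.
Then T_τ - T_s = u_σ: the advection term cancels and the PDE becomes the heat equation u_σ = (1/2)u_ηη on η ∈ ℝ.
Initial data: u(η,0) = T(η,0) = 2sin(η) + 2sin(2η) - 2sin(4η).
On η ∈ ℝ each mode satisfies (sin(nη))″ = -n² sin(nη), so exp(-n²σ/2) sin(nη) solves the heat equation; by superposition u(η,σ) = Σ c_n exp(-n²σ/2) sin(nη).
Reading off the coefficients: c_1=2, c_2=2, c_4=-2, so u(η,σ) = 2exp(-2σ)sin(2η) - 2exp(-8σ)sin(4η) + 2exp(-σ/2)sin(η).
Substituting back η = s + τ, σ = τ: T(s,τ) = u(s + τ, τ).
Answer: T(s, τ) = 2exp(-2τ)sin(2s + 2τ) - 2exp(-8τ)sin(4s + 4τ) + 2exp(-τ/2)sin(s + τ)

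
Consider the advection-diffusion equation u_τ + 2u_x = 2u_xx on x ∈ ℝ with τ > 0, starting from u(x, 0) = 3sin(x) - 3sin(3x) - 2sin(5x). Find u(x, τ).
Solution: Change to a moving frame: let η = x - 2τ, σ = τ and write u(x,τ) = w(η,σ).
By the chain rule u_τ = w_σ - 2w_η, u_x = w_η, u_xx = w_ηη.
Then u_τ + 2u_x = w_σ: the advection term cancels and the PDE becomes the heat equation w_σ = 2w_ηη on η ∈ ℝ.
Initial data: w(η,0) = u(η,0) = 3sin(η) - 3sin(3η) - 2sin(5η).
On η ∈ ℝ each mode satisfies (sin(nη))″ = -n² sin(nη), so exp(-2n²σ) sin(nη) solves the heat equation; by superposition w(η,σ) = Σ c_n exp(-2n²σ) sin(nη).
Reading off the coefficients: c_1=3, c_3=-3, c_5=-2, so w(η,σ) = 3exp(-2σ)sin(η) - 3exp(-18σ)sin(3η) - 2exp(-50σ)sin(5η).
Substituting back η = x - 2τ, σ = τ: u(x,τ) = w(x - 2τ, τ).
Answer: u(x, τ) = 3exp(-2τ)sin(x - 2τ) - 3exp(-18τ)sin(3x - 6τ) - 2exp(-50τ)sin(5x - 10τ)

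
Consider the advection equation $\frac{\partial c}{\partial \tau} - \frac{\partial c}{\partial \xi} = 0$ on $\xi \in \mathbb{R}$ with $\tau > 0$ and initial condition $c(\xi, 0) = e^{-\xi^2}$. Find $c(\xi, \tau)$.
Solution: By method of characteristics (waves move left with speed 1):
Along characteristics $\xi + \tau =$ const, $c$ is constant, so $c(\xi,\tau) = f(\xi + \tau)$ with $f = c( \cdot , 0)$.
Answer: $c(\xi, \tau) = e^{-(\tau + \xi)^2}$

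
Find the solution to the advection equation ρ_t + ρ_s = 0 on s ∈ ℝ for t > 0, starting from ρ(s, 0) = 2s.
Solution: By characteristics (ds/dt = 1), ρ(s,t) = f(s - t) with f = ρ(·, 0).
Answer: ρ(s, t) = 2s - 2t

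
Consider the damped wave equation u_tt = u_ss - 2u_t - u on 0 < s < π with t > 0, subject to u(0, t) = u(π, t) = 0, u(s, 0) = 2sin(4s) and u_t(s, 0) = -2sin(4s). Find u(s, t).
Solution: Substitute u = exp(-t)w.
Then u_t = exp(-t)(w_t - w), u_tt = exp(-t)(w_tt - 2w_t + w), u_ss = exp(-t)w_ss; substituting and dividing by exp(-t), the lower-order terms cancel: w_tt = w_ss (standard wave equation).
Data for w: w(s,0) = u(s,0) = 2sin(4s); w_t(s,0) = u_t(s,0) + u(s,0) = 0. The boundary conditions carry over: w(0,t) = w(π,t) = 0.
Separating variables: w = Σ [A_n cos(ω_n t) + B_n sin(ω_n t)] sin(ns), ω_n = n. From ICs: A_4=2.
So w(s,t) = 2sin(4s)cos(4t), and u(s,t) = exp(-t)w(s,t).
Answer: u(s, t) = 2exp(-t)sin(4s)cos(4t)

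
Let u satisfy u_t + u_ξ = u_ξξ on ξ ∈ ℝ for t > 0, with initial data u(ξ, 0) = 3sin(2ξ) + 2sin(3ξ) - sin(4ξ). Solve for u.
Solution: Moving frame: η = ξ - t, σ = t, u = w(η,σ), so u_t = w_σ - w_η and u_ξξ = w_ηη.
Hence u_t + u_ξ = w_σ and the PDE becomes the heat equation w_σ = w_ηη on η ∈ ℝ.
Initial data: w(η,0) = u(η,0) = 3sin(2η) + 2sin(3η) - sin(4η). Each mode sin(nη) decays as exp(-n²σ) on ℝ, so w(η,σ) = Σ c_n exp(-n²σ) sin(nη) with c_2=3, c_3=2, c_4=-1: w(η,σ) = 3exp(-4σ)sin(2η) + 2exp(-9σ)sin(3η) - exp(-16σ)sin(4η).
Substituting back: u(ξ,t) = w(ξ - t, t).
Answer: u(ξ, t) = -3exp(-4t)sin(2t - 2ξ) - 2exp(-9t)sin(3t - 3ξ) + exp(-16t)sin(4t - 4ξ)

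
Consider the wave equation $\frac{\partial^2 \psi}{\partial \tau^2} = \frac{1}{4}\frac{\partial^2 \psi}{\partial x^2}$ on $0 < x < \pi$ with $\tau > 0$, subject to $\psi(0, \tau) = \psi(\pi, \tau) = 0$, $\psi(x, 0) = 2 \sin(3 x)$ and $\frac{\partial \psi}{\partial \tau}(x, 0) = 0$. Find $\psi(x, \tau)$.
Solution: Separating variables: $\psi = \sum [A_n \cos(\omega_n \tau) + B_n \sin(\omega_n \tau)] \sin(nx)$, $\omega_n = n/2$. From ICs: $A_3=2$.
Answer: $\psi(x, \tau) = 2 \sin(3 x) \cos(3 \tau/2)$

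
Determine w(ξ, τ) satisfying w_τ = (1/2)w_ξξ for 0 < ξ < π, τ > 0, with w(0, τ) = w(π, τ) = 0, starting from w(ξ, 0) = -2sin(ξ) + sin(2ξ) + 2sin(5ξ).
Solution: Using separation of variables w = X(ξ)T(τ):
Eigenfunctions: sin(nξ), n = 1, 2, 3, ...
General solution: w(ξ, τ) = Σ c_n sin(nξ) exp(-n² τ/2)
Matching w(ξ,0) = -2sin(ξ) + sin(2ξ) + 2sin(5ξ) term by term: c_1=-2, c_2=1, c_5=2.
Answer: w(ξ, τ) = exp(-2τ)sin(2ξ) - 2exp(-τ/2)sin(ξ) + 2exp(-25τ/2)sin(5ξ)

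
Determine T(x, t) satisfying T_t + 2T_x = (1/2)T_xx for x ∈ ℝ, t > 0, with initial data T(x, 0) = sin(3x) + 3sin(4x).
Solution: Moving frame: η = x - 2t, σ = t, T = u(η,σ), so T_t = u_σ - 2u_η and T_xx = u_ηη.
Hence T_t + 2T_x = u_σ and the PDE becomes the heat equation u_σ = (1/2)u_ηη on η ∈ ℝ.
Initial data: u(η,0) = T(η,0) = sin(3η) + 3sin(4η). Each mode sin(nη) decays as exp(-n²σ/2) on ℝ, so u(η,σ) = Σ c_n exp(-n²σ/2) sin(nη) with c_3=1, c_4=3: u(η,σ) = 3exp(-8σ)sin(4η) + exp(-9σ/2)sin(3η).
Substituting back: T(x,t) = u(x - 2t, t).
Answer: T(x, t) = -3exp(-8t)sin(8t - 4x) - exp(-9t/2)sin(6t - 3x)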